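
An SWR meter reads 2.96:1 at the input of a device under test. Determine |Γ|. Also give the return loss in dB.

|Γ| = (S − 1)/(S + 1) = (2.96 − 1)/(2.96 + 1) = 1.96/3.96
RL = −20·log₁₀|Γ| = −20·log₁₀(0.495)

|Γ| ≈ 0.495; return loss ≈ 6.11 dB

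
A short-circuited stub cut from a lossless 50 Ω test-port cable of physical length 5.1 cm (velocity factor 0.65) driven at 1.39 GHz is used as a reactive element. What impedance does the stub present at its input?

λ = v/f = 0.65·c / 1.39 GHz = 0.14 m
βl = 2π·l/λ = 2π × 0.364 = 131°
tan(βl) = -1.16
For a short-circuited stub, Z_in = jZ_0·tan(βl)

Z_in ≈ −j57.8 Ω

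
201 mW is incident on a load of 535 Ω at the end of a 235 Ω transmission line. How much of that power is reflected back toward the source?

P_reflected ≈ 30.5 mW

Γ = (535 − 235)/(535 + 235) = 0.39
|Γ|² = 0.152
P_refl = |Γ|²·P_inc = 30.5 mW, P_del = (1 − |Γ|²)·P_inc = 170 mW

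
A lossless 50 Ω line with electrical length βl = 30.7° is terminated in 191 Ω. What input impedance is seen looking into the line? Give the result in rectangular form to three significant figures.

tan(βl) = tan(30.7°) = 0.594
Z_in = Z_0·(Z_L + jZ_0·tanβl)/(Z_0 + jZ_L·tanβl)
     = 50·(191 + j29.7)/(50 + j113)

Z_in ≈ 42 − j65.7 Ω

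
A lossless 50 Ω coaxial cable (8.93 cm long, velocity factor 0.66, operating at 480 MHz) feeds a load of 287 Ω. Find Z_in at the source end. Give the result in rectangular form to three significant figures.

Z_in ≈ 9.1 − j10.3 Ω

λ = v/f = 0.66·c / 480 MHz = 0.412 m
βl = 2π·l/λ = 2π × 0.216 = 77.9°
tan(βl) = tan(77.9°) = 4.68
Z_in = Z_0·(Z_L + jZ_0·tanβl)/(Z_0 + jZ_L·tanβl)
     = 50·(287 + j234)/(50 + j1340)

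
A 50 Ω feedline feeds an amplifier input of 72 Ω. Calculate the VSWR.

VSWR ≈ 1.44

For a purely resistive load, VSWR = R_L/Z_0 or Z_0/R_L (whichever > 1) = 72/50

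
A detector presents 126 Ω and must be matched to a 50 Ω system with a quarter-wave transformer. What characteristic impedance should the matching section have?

Z_qwt = √(Z_0·R_L) = √(50 × 126) = √6300

Z_qwt ≈ 79.4 Ω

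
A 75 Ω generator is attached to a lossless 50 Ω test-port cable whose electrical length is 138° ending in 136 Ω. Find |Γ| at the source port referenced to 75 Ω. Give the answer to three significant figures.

|Γ| ≈ 0.487

tan(βl) = -0.9
Z_in = Z_0·(Z_L + jZ_0·tanβl)/(Z_0 + jZ_L·tanβl) = 35.2 + j41.2 Ω
Γ_s = (Z_in − Z_s)/(Z_in + Z_s) = (-39.8 + j41.2)/(110 + j41.2), |Γ_s| = 0.487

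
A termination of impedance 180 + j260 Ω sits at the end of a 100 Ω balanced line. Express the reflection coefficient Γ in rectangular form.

Γ ≈ 0.616 + j0.356

Γ = (Z_L − Z_0)/(Z_L + Z_0) = (80 + j260)/(280 + j260)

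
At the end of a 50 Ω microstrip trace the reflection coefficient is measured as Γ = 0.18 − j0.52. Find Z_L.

Z_L ≈ 37 − j55.2 Ω

Z_L = Z_0·(1 + Γ)/(1 − Γ) = 50·(1.18 − j0.52)/(0.82 + j0.52)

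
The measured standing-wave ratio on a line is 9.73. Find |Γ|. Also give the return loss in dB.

|Γ| = (S − 1)/(S + 1) = (9.73 − 1)/(9.73 + 1) = 8.73/10.7
RL = −20·log₁₀|Γ| = −20·log₁₀(0.814)

|Γ| ≈ 0.814; return loss ≈ 1.79 dB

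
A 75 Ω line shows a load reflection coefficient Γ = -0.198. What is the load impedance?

Z_L ≈ 50.2 Ω

Z_L = Z_0·(1 + Γ)/(1 − Γ) = 75·(0.802)/(1.2)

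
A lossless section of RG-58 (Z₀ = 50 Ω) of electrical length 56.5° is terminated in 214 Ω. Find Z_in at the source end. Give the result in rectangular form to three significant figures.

Z_in ≈ 16.4 − j30.6 Ω

tan(βl) = tan(56.5°) = 1.51
Z_in = Z_0·(Z_L + jZ_0·tanβl)/(Z_0 + jZ_L·tanβl)
     = 50·(214 + j75.5)/(50 + j323)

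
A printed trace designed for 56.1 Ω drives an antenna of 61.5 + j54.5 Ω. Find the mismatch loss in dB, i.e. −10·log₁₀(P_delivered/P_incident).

Γ = (5.4 + j54.5)/(117.6 + j54.5), |Γ| = 0.423
|Γ|² = 0.179, so P_del/P_inc = 1 − |Γ|² = 0.821
ML = −10·log₁₀(1 − |Γ|²)

mismatch loss ≈ 0.854 dB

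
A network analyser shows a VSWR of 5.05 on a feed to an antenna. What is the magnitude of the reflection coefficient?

|Γ| ≈ 0.669

|Γ| = (S − 1)/(S + 1) = (5.05 − 1)/(5.05 + 1) = 4.05/6.05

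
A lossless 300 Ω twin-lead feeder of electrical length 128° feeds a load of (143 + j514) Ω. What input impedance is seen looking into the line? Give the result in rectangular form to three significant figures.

Z_in ≈ 35.7 + j47.5 Ω

tan(βl) = tan(128°) = -1.28
Z_in = Z_0·(Z_L + jZ_0·tanβl)/(Z_0 + jZ_L·tanβl)
     = 300·(143 + j130)/(958 − j183)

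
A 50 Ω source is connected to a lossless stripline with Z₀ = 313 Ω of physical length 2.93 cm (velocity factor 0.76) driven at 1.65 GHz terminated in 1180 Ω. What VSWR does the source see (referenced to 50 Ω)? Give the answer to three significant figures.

λ = v/f = 0.76·c / 1.65 GHz = 0.138 m
βl = 2π·l/λ = 2π × 0.212 = 76.3°
tan(βl) = 4.11
Z_in = Z_0·(Z_L + jZ_0·tanβl)/(Z_0 + jZ_L·tanβl) = 87.6 − j70.5 Ω
Γ_s = (Z_in − Z_s)/(Z_in + Z_s) = (37.6 − j70.5)/(138 − j70.5), |Γ_s| = 0.517
VSWR = (1 + |Γ_s|)/(1 − |Γ_s|)

VSWR ≈ 3.14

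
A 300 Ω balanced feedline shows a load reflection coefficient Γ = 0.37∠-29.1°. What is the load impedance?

Z_L ≈ 528 − j220 Ω

Z_L = Z_0·(1 + Γ)/(1 − Γ) = 300·(1.32 − j0.18)/(0.677 + j0.18)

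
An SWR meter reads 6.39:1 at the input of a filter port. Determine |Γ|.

|Γ| = (S − 1)/(S + 1) = (6.39 − 1)/(6.39 + 1) = 5.39/7.39

|Γ| ≈ 0.729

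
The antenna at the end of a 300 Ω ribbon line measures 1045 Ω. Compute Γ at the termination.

Γ = (Z_L − Z_0)/(Z_L + Z_0) = (1045 − 300)/(1045 + 300) = 745/1345

Γ = 0.554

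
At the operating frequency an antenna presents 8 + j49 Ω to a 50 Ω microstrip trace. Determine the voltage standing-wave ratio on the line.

Γ = (Z_L − Z_0)/(Z_L + Z_0) = (-42 + j49)/(58 + j49)
|Γ| = 64.5/75.9 = 0.85
VSWR = (1 + |Γ|)/(1 − |Γ|) = 1.85/0.15

VSWR ≈ 12.3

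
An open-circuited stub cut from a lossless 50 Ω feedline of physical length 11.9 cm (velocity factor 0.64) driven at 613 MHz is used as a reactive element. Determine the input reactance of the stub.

λ = v/f = 0.64·c / 613 MHz = 0.313 m
βl = 2π·l/λ = 2π × 0.38 = 137°
tan(βl) = -0.94
For an open-circuited stub, Z_in = −jZ_0·cot(βl) = −jZ_0/tan(βl)

X_in ≈ 53.2 Ω (inductive)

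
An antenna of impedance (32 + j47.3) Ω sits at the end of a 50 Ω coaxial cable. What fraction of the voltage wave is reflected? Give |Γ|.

|Γ| ≈ 0.535

Γ = (Z_L − Z_0)/(Z_L + Z_0) = (-18 + j47.3)/(82 + j47.3)
|Γ| = 50.6/94.7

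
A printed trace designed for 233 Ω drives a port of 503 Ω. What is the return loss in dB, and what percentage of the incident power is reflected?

RL ≈ 8.71 dB; 13.5% of incident power reflected

Γ = (503 − 233)/(503 + 233) = 0.367
RL = −20·log₁₀(0.367) = 8.71 dB
P_refl/P_inc = |Γ|² = 0.135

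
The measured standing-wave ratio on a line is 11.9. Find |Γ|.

|Γ| = (S − 1)/(S + 1) = (11.9 − 1)/(11.9 + 1) = 10.9/12.9

|Γ| ≈ 0.845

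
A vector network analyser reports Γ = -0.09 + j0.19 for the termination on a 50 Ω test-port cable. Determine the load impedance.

Z_L = Z_0·(1 + Γ)/(1 − Γ) = 50·(0.91 + j0.19)/(1.09 − j0.19)

Z_L ≈ 39 + j15.5 Ω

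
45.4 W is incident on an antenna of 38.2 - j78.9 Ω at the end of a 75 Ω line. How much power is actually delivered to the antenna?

|Γ| = |(-36.8 − j78.9)/(113.2 − j78.9)| = 0.631
|Γ|² = 0.398
P_refl = |Γ|²·P_inc = 18.1 W, P_del = (1 − |Γ|²)·P_inc = 27.3 W

P_delivered ≈ 27.3 W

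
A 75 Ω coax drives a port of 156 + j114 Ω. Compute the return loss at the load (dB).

RL ≈ 5.31 dB

Γ = (81 + j114)/(231 + j114), |Γ| = 0.543
RL = −20·log₁₀|Γ| = −20·log₁₀(0.543)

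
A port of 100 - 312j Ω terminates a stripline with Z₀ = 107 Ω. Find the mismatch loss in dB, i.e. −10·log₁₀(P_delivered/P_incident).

Γ = (-7 − j312)/(207 − j312), |Γ| = 0.833
|Γ|² = 0.695, so P_del/P_inc = 1 − |Γ|² = 0.305
ML = −10·log₁₀(1 − |Γ|²)

mismatch loss ≈ 5.15 dB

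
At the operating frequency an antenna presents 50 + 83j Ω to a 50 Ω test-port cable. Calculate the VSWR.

Γ = (Z_L − Z_0)/(Z_L + Z_0) = (0 + j83)/(100 + j83)
|Γ| = 83/130 = 0.639
VSWR = (1 + |Γ|)/(1 − |Γ|) = 1.64/0.361

VSWR ≈ 4.54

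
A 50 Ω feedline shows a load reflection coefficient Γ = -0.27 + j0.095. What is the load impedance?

Z_L = Z_0·(1 + Γ)/(1 − Γ) = 50·(0.73 + j0.095)/(1.27 − j0.095)

Z_L ≈ 28.3 + j5.86 Ω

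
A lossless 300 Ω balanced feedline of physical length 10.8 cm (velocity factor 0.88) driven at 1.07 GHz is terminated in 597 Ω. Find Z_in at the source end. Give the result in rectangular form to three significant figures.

Z_in ≈ 417 + j219 Ω

λ = v/f = 0.88·c / 1.07 GHz = 0.247 m
βl = 2π·l/λ = 2π × 0.438 = 158°
tan(βl) = tan(158°) = -0.413
Z_in = Z_0·(Z_L + jZ_0·tanβl)/(Z_0 + jZ_L·tanβl)
     = 300·(597 − j124)/(300 − j246)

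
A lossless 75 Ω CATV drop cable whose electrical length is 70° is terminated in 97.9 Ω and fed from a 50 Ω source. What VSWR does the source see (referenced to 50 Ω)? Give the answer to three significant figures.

VSWR ≈ 1.31

tan(βl) = 2.75
Z_in = Z_0·(Z_L + jZ_0·tanβl)/(Z_0 + jZ_L·tanβl) = 60.4 − j10.5 Ω
Γ_s = (Z_in − Z_s)/(Z_in + Z_s) = (10.4 − j10.5)/(110 − j10.5), |Γ_s| = 0.133
VSWR = (1 + |Γ_s|)/(1 − |Γ_s|)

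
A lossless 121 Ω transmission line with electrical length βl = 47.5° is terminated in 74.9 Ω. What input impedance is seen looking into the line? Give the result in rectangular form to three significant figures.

tan(βl) = tan(47.5°) = 1.09
Z_in = Z_0·(Z_L + jZ_0·tanβl)/(Z_0 + jZ_L·tanβl)
     = 121·(74.9 + j132)/(121 + j81.7)

Z_in ≈ 113 + j55.9 Ω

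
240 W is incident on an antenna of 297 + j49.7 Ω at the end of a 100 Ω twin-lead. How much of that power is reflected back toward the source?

P_reflected ≈ 61.9 W

|Γ| = |(197 + j49.7)/(397 + j49.7)| = 0.508
|Γ|² = 0.258
P_refl = |Γ|²·P_inc = 61.9 W, P_del = (1 − |Γ|²)·P_inc = 178 W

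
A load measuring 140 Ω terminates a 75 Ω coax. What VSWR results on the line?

Γ = (140 − 75)/(140 + 75) = 0.302
VSWR = (1 + 0.302)/(1 − 0.302)

VSWR ≈ 1.87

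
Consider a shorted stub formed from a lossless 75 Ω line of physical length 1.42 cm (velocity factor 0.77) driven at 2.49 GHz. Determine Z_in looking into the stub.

Z_in ≈ +j108 Ω

λ = v/f = 0.77·c / 2.49 GHz = 0.0928 m
βl = 2π·l/λ = 2π × 0.153 = 55.1°
tan(βl) = 1.43
For a shorted stub, Z_in = jZ_0·tan(βl)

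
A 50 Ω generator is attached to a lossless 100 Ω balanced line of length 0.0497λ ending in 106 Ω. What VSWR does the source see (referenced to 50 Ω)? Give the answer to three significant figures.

VSWR ≈ 2.1

βl = 2π × 0.0497 = 17.9°
tan(βl) = 0.323
Z_in = Z_0·(Z_L + jZ_0·tanβl)/(Z_0 + jZ_L·tanβl) = 105 − j3.57 Ω
Γ_s = (Z_in − Z_s)/(Z_in + Z_s) = (54.8 − j3.57)/(155 − j3.57), |Γ_s| = 0.355
VSWR = (1 + |Γ_s|)/(1 − |Γ_s|)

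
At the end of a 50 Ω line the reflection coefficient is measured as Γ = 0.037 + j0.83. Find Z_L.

Z_L ≈ 9.58 + j51.4 Ω

Z_L = Z_0·(1 + Γ)/(1 − Γ) = 50·(1.04 + j0.83)/(0.963 − j0.83)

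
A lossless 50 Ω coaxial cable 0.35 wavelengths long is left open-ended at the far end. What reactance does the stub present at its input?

βl = 2π × 0.35 = 126°
tan(βl) = -1.38
For an open-ended stub, Z_in = −jZ_0·cot(βl) = −jZ_0/tan(βl)

X_in ≈ 36.3 Ω (inductive)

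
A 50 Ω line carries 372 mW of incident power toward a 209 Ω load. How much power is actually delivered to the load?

Γ = (209 − 50)/(209 + 50) = 0.614
|Γ|² = 0.377
P_refl = |Γ|²·P_inc = 140 mW, P_del = (1 − |Γ|²)·P_inc = 232 mW

P_delivered ≈ 232 mW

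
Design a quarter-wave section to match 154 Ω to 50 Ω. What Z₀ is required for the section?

Z_qwt ≈ 87.7 Ω

Z_qwt = √(Z_0·R_L) = √(50 × 154) = √7700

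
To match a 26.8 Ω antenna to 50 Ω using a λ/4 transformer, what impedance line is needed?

Z_qwt ≈ 36.6 Ω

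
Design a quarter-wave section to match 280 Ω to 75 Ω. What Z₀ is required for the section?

Z_qwt = √(Z_0·R_L) = √(75 × 280) = √21000

Z_qwt ≈ 145 Ω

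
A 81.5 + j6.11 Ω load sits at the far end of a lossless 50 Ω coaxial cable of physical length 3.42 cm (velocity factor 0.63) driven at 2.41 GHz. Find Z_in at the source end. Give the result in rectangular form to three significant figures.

Z_in ≈ 60.7 + j25.5 Ω

λ = v/f = 0.63·c / 2.41 GHz = 0.0784 m
βl = 2π·l/λ = 2π × 0.436 = 157°
tan(βl) = tan(157°) = -0.425
Z_in = Z_0·(Z_L + jZ_0·tanβl)/(Z_0 + jZ_L·tanβl)
     = 50·(81.5 − j15.1)/(52.6 − j34.6)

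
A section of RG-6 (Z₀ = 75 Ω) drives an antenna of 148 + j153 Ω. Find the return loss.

RL ≈ 4.06 dB

Γ = (73 + j153)/(223 + j153), |Γ| = 0.627
RL = −20·log₁₀|Γ| = −20·log₁₀(0.627)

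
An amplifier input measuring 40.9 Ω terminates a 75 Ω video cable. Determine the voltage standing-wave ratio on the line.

For a purely resistive load, VSWR = R_L/Z_0 or Z_0/R_L (whichever > 1) = 75/40.9

VSWR ≈ 1.83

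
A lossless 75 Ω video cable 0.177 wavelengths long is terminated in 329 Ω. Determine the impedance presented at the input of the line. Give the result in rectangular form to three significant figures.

βl = 2π × 0.177 = 63.7°
tan(βl) = tan(63.7°) = 2.03
Z_in = Z_0·(Z_L + jZ_0·tanβl)/(Z_0 + jZ_L·tanβl)
     = 75·(329 + j152)/(75 + j666)

Z_in ≈ 21 − j34.7 Ω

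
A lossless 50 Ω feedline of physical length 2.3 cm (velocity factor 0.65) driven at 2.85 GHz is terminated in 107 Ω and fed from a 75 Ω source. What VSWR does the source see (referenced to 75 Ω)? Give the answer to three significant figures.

VSWR ≈ 2.79

λ = v/f = 0.65·c / 2.85 GHz = 0.0684 m
βl = 2π·l/λ = 2π × 0.336 = 121°
tan(βl) = -1.66
Z_in = Z_0·(Z_L + jZ_0·tanβl)/(Z_0 + jZ_L·tanβl) = 29.5 + j21.8 Ω
Γ_s = (Z_in − Z_s)/(Z_in + Z_s) = (-45.5 + j21.8)/(104 + j21.8), |Γ_s| = 0.473
VSWR = (1 + |Γ_s|)/(1 − |Γ_s|)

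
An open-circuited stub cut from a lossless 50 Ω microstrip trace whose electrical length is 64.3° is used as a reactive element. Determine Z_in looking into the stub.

Z_in ≈ −j24.1 Ω

tan(βl) = 2.08
For an open-circuited stub, Z_in = −jZ_0·cot(βl) = −jZ_0/tan(βl)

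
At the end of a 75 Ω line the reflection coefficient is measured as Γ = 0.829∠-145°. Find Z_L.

Z_L ≈ 7.7 − j23.4 Ω

Z_L = Z_0·(1 + Γ)/(1 − Γ) = 75·(0.321 − j0.475)/(1.68 + j0.475)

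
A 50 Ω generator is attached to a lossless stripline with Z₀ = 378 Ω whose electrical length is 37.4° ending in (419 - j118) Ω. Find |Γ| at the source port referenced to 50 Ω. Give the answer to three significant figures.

tan(βl) = 0.765
Z_in = Z_0·(Z_L + jZ_0·tanβl)/(Z_0 + jZ_L·tanβl) = 295 − j63.6 Ω
Γ_s = (Z_in − Z_s)/(Z_in + Z_s) = (245 − j63.6)/(345 − j63.6), |Γ_s| = 0.721

|Γ| ≈ 0.721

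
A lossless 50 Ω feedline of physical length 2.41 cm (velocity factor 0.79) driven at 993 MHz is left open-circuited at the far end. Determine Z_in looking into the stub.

λ = v/f = 0.79·c / 993 MHz = 0.239 m
βl = 2π·l/λ = 2π × 0.101 = 36.4°
tan(βl) = 0.736
For an open-circuited stub, Z_in = −jZ_0·cot(βl) = −jZ_0/tan(βl)

Z_in ≈ −j67.9 Ω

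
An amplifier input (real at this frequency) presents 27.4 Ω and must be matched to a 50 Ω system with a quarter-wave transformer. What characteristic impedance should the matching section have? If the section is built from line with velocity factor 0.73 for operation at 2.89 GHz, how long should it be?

Z_qwt ≈ 37 Ω; length ≈ 1.89 cm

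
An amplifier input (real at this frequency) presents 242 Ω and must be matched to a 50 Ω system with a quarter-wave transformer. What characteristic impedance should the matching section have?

Z_qwt ≈ 110 Ω

Z_qwt = √(Z_0·R_L) = √(50 × 242) = √12100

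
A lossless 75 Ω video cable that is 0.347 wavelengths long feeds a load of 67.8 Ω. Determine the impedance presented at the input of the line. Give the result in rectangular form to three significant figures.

βl = 2π × 0.347 = 125°
tan(βl) = tan(125°) = -1.43
Z_in = Z_0·(Z_L + jZ_0·tanβl)/(Z_0 + jZ_L·tanβl)
     = 75·(67.8 − j107)/(75 − j97.1)

Z_in ≈ 77.3 − j7.34 Ω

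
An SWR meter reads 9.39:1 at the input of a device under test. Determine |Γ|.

|Γ| ≈ 0.808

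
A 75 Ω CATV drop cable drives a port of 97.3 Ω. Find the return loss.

RL ≈ 17.8 dB

Γ = (97.3 − 75)/(97.3 + 75) = 0.129
RL = −20·log₁₀|Γ| = −20·log₁₀(0.129)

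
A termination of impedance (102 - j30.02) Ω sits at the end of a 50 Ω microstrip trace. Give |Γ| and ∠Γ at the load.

Γ = (Z_L − Z_0)/(Z_L + Z_0) = (52 − j30.02)/(152 − j30.02)
|Γ| = 60/155 = 0.388

Γ ≈ 0.388 ∠ -18.8°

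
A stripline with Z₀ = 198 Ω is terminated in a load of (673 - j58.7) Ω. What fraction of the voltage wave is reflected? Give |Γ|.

|Γ| ≈ 0.548

Γ = (Z_L − Z_0)/(Z_L + Z_0) = (475 − j58.7)/(871 − j58.7)
|Γ| = 479/873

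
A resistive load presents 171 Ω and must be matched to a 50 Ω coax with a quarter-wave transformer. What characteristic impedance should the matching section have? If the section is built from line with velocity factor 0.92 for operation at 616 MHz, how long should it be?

Z_qwt ≈ 92.5 Ω; length ≈ 11.2 cm

Z_qwt = √(Z_0·R_L) = √(50 × 171) = √8550
λ = 0.92·c/f = 0.448 m, so l = λ/4 = 0.112 m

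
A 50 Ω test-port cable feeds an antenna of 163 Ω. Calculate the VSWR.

VSWR ≈ 3.26

Γ = (163 − 50)/(163 + 50) = 0.531
VSWR = (1 + 0.531)/(1 − 0.531)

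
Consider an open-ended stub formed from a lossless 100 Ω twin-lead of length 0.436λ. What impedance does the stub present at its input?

Z_in ≈ +j235 Ω

βl = 2π × 0.436 = 157°
tan(βl) = -0.425
For an open-ended stub, Z_in = −jZ_0·cot(βl) = −jZ_0/tan(βl)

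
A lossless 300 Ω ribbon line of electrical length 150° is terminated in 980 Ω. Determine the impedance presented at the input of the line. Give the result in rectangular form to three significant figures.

tan(βl) = tan(150°) = -0.577
Z_in = Z_0·(Z_L + jZ_0·tanβl)/(Z_0 + jZ_L·tanβl)
     = 300·(980 − j173)/(300 − j566)

Z_in ≈ 287 + j368 Ω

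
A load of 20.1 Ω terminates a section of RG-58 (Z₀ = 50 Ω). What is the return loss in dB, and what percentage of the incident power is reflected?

RL ≈ 7.4 dB; 18.2% of incident power reflected

Γ = (20.1 − 50)/(20.1 + 50) = -0.427
RL = −20·log₁₀(0.427) = 7.4 dB
P_refl/P_inc = |Γ|² = 0.182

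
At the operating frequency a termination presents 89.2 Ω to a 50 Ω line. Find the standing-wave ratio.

Γ = (89.2 − 50)/(89.2 + 50) = 0.282
VSWR = (1 + 0.282)/(1 − 0.282)

VSWR ≈ 1.78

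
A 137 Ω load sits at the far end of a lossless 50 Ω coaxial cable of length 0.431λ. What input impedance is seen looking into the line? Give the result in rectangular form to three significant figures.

βl = 2π × 0.431 = 155°
tan(βl) = tan(155°) = -0.463
Z_in = Z_0·(Z_L + jZ_0·tanβl)/(Z_0 + jZ_L·tanβl)
     = 50·(137 − j23.1)/(50 − j63.4)

Z_in ≈ 63.8 + j57.7 Ω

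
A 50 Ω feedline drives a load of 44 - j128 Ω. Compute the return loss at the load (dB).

Γ = (-6 − j128)/(94 − j128), |Γ| = 0.807
RL = −20·log₁₀|Γ| = −20·log₁₀(0.807)

RL ≈ 1.86 dB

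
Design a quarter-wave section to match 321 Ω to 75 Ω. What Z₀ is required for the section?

Z_qwt ≈ 155 Ω

Z_qwt = √(Z_0·R_L) = √(75 × 321) = √24080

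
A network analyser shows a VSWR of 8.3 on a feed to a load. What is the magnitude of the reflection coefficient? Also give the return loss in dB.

|Γ| = (S − 1)/(S + 1) = (8.3 − 1)/(8.3 + 1) = 7.3/9.3
RL = −20·log₁₀|Γ| = −20·log₁₀(0.785)

|Γ| ≈ 0.785; return loss ≈ 2.1 dB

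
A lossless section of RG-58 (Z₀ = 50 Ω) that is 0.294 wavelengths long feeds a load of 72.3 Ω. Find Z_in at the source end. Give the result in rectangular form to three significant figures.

Z_in ≈ 36 + j7.13 Ω

βl = 2π × 0.294 = 106°
tan(βl) = tan(106°) = -3.52
Z_in = Z_0·(Z_L + jZ_0·tanβl)/(Z_0 + jZ_L·tanβl)
     = 50·(72.3 − j176)/(50 − j255)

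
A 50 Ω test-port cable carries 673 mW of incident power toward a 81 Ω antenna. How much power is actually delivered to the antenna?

P_delivered ≈ 635 mW

Γ = (81 − 50)/(81 + 50) = 0.237
|Γ|² = 0.056
P_refl = |Γ|²·P_inc = 37.7 mW, P_del = (1 − |Γ|²)·P_inc = 635 mW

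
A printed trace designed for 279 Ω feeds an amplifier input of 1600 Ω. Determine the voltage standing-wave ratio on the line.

VSWR ≈ 5.73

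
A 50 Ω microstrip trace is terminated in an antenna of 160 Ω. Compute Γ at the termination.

Γ = 0.524

Γ = (Z_L − Z_0)/(Z_L + Z_0) = (160 − 50)/(160 + 50) = 110/210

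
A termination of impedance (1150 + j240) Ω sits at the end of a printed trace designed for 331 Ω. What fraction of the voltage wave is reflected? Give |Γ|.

|Γ| ≈ 0.569

Γ = (Z_L − Z_0)/(Z_L + Z_0) = (819 + j240)/(1481 + j240)
|Γ| = 853/1500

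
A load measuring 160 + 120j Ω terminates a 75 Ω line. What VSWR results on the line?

VSWR ≈ 3.52

Γ = (Z_L − Z_0)/(Z_L + Z_0) = (85 + j120)/(235 + j120)
|Γ| = 147/264 = 0.557
VSWR = (1 + |Γ|)/(1 − |Γ|) = 1.56/0.443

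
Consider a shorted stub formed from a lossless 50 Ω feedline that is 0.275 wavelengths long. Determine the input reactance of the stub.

X_in ≈ -316 Ω (capacitive)

βl = 2π × 0.275 = 99°
tan(βl) = -6.31
For a shorted stub, Z_in = jZ_0·tan(βl)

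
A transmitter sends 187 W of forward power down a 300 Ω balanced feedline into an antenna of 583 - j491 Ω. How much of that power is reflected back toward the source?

P_reflected ≈ 58.8 W

|Γ| = |(283 − j491)/(883 − j491)| = 0.561
|Γ|² = 0.315
P_refl = |Γ|²·P_inc = 58.8 W, P_del = (1 − |Γ|²)·P_inc = 128 W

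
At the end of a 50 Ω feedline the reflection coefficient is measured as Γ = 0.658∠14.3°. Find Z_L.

Z_L ≈ 180 + j103 Ω

Z_L = Z_0·(1 + Γ)/(1 − Γ) = 50·(1.64 + j0.163)/(0.362 − j0.163)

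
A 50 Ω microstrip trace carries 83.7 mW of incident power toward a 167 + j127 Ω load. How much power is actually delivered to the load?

P_delivered ≈ 44.2 mW

|Γ| = |(117 + j127)/(217 + j127)| = 0.687
|Γ|² = 0.472
P_refl = |Γ|²·P_inc = 39.5 mW, P_del = (1 − |Γ|²)·P_inc = 44.2 mW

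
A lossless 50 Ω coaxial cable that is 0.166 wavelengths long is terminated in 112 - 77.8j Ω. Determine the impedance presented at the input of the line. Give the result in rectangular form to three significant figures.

βl = 2π × 0.166 = 59.8°
tan(βl) = tan(59.8°) = 1.72
Z_in = Z_0·(Z_L + jZ_0·tanβl)/(Z_0 + jZ_L·tanβl)
     = 50·(112 + j7.97)/(183 + j192)

Z_in ≈ 15.6 − j14.2 Ω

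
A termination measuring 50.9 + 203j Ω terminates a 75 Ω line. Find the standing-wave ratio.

VSWR ≈ 12.9

Γ = (Z_L − Z_0)/(Z_L + Z_0) = (-24.1 + j203)/(125.9 + j203)
|Γ| = 204/239 = 0.856
VSWR = (1 + |Γ|)/(1 − |Γ|) = 1.86/0.144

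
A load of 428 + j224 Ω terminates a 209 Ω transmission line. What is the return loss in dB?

Γ = (219 + j224)/(637 + j224), |Γ| = 0.464
RL = −20·log₁₀|Γ| = −20·log₁₀(0.464)

RL ≈ 6.67 dB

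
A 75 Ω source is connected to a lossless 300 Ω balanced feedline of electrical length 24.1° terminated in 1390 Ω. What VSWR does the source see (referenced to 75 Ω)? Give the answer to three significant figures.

VSWR ≈ 15.8

tan(βl) = 0.447
Z_in = Z_0·(Z_L + jZ_0·tanβl)/(Z_0 + jZ_L·tanβl) = 315 − j519 Ω
Γ_s = (Z_in − Z_s)/(Z_in + Z_s) = (240 − j519)/(390 − j519), |Γ_s| = 0.881
VSWR = (1 + |Γ_s|)/(1 − |Γ_s|)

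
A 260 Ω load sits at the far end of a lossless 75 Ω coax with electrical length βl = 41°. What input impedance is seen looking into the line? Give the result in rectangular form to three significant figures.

tan(βl) = tan(41°) = 0.869
Z_in = Z_0·(Z_L + jZ_0·tanβl)/(Z_0 + jZ_L·tanβl)
     = 75·(260 + j65.2)/(75 + j226)

Z_in ≈ 45.3 − j71.3 Ω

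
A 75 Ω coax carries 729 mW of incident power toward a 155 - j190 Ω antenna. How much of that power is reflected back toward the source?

P_reflected ≈ 348 mW

|Γ| = |(80 − j190)/(230 − j190)| = 0.691
|Γ|² = 0.478
P_refl = |Γ|²·P_inc = 348 mW, P_del = (1 − |Γ|²)·P_inc = 381 mW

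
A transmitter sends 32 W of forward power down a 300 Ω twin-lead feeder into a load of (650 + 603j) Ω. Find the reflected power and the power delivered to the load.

P_reflected ≈ 12.3 W; P_delivered ≈ 19.7 W

|Γ| = |(350 + j603)/(950 + j603)| = 0.62
|Γ|² = 0.384
P_refl = |Γ|²·P_inc = 12.3 W, P_del = (1 − |Γ|²)·P_inc = 19.7 W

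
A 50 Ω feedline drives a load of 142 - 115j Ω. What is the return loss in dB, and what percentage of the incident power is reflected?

RL ≈ 3.64 dB; 43.3% of incident power reflected

Γ = (92 − j115)/(192 − j115), |Γ| = 0.658
RL = −20·log₁₀(0.658) = 3.64 dB
P_refl/P_inc = |Γ|² = 0.433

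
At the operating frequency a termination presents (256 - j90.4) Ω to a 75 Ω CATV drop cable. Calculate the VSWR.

Γ = (Z_L − Z_0)/(Z_L + Z_0) = (181 − j90.4)/(331 − j90.4)
|Γ| = 202/343 = 0.59
VSWR = (1 + |Γ|)/(1 − |Γ|) = 1.59/0.41

VSWR ≈ 3.87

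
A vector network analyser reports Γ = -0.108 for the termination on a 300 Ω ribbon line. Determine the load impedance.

Z_L = Z_0·(1 + Γ)/(1 − Γ) = 300·(0.892)/(1.11)

Z_L ≈ 242 Ω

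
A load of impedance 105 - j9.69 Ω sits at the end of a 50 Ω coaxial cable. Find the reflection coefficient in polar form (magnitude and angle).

Γ ≈ 0.36 ∠ -6.41°

Γ = (Z_L − Z_0)/(Z_L + Z_0) = (55 − j9.69)/(155 − j9.69)
|Γ| = 55.8/155 = 0.36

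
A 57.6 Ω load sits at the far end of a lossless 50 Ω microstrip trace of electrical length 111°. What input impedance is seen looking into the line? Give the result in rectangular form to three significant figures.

tan(βl) = tan(111°) = -2.61
Z_in = Z_0·(Z_L + jZ_0·tanβl)/(Z_0 + jZ_L·tanβl)
     = 50·(57.6 − j130)/(50 − j150)

Z_in ≈ 44.8 + j4.26 Ω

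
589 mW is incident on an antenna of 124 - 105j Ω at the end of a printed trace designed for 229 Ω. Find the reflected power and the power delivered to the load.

|Γ| = |(-105 − j105)/(353 − j105)| = 0.403
|Γ|² = 0.163
P_refl = |Γ|²·P_inc = 95.8 mW, P_del = (1 − |Γ|²)·P_inc = 493 mW

P_reflected ≈ 95.8 mW; P_delivered ≈ 493 mW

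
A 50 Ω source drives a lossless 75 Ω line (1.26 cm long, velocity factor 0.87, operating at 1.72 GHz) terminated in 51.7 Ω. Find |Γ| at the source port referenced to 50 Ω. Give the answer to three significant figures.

|Γ| ≈ 0.195

λ = v/f = 0.87·c / 1.72 GHz = 0.152 m
βl = 2π·l/λ = 2π × 0.083 = 29.9°
tan(βl) = 0.575
Z_in = Z_0·(Z_L + jZ_0·tanβl)/(Z_0 + jZ_L·tanβl) = 59.4 + j19.6 Ω
Γ_s = (Z_in − Z_s)/(Z_in + Z_s) = (9.45 + j19.6)/(109 + j19.6), |Γ_s| = 0.195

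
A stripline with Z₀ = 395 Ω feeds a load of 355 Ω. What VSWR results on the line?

VSWR ≈ 1.11

Γ = (355 − 395)/(355 + 395) = -0.0533
VSWR = (1 + 0.0533)/(1 − 0.0533)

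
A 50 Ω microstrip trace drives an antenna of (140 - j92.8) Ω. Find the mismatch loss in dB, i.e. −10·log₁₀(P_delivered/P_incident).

mismatch loss ≈ 2.03 dB

Γ = (90 − j92.8)/(190 − j92.8), |Γ| = 0.611
|Γ|² = 0.374, so P_del/P_inc = 1 − |Γ|² = 0.626
ML = −10·log₁₀(1 − |Γ|²)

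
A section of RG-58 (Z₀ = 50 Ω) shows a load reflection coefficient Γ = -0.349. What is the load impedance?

Z_L ≈ 24.1 Ω

Z_L = Z_0·(1 + Γ)/(1 − Γ) = 50·(0.651)/(1.35)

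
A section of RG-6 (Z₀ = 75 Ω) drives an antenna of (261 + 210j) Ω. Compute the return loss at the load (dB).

RL ≈ 3 dB

Γ = (186 + j210)/(336 + j210), |Γ| = 0.708
RL = −20·log₁₀|Γ| = −20·log₁₀(0.708)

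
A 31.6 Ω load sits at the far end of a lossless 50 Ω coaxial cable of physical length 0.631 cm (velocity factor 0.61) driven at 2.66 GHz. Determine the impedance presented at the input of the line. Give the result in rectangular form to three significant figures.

Z_in ≈ 38.5 + j16.7 Ω

λ = v/f = 0.61·c / 2.66 GHz = 0.0688 m
βl = 2π·l/λ = 2π × 0.0917 = 33°
tan(βl) = tan(33°) = 0.65
Z_in = Z_0·(Z_L + jZ_0·tanβl)/(Z_0 + jZ_L·tanβl)
     = 50·(31.6 + j32.5)/(50 + j20.5)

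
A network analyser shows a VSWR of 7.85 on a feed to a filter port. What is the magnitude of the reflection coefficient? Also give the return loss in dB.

|Γ| = (S − 1)/(S + 1) = (7.85 − 1)/(7.85 + 1) = 6.85/8.85
RL = −20·log₁₀|Γ| = −20·log₁₀(0.774)

|Γ| ≈ 0.774; return loss ≈ 2.23 dB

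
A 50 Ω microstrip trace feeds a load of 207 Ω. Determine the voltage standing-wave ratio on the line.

VSWR ≈ 4.14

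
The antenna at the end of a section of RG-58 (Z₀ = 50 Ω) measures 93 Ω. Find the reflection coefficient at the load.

Γ = 0.301

Γ = (Z_L − Z_0)/(Z_L + Z_0) = (93 − 50)/(93 + 50) = 43/143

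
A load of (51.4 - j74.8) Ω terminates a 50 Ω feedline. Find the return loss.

Γ = (1.4 − j74.8)/(101.4 − j74.8), |Γ| = 0.594
RL = −20·log₁₀|Γ| = −20·log₁₀(0.594)

RL ≈ 4.53 dB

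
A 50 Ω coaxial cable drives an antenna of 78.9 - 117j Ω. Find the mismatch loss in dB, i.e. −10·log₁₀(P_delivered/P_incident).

mismatch loss ≈ 2.83 dB

Γ = (28.9 − j117)/(128.9 − j117), |Γ| = 0.692
|Γ|² = 0.479, so P_del/P_inc = 1 − |Γ|² = 0.521
ML = −10·log₁₀(1 − |Γ|²)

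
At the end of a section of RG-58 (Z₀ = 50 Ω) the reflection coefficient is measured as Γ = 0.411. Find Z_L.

Z_L ≈ 120 Ω

Z_L = Z_0·(1 + Γ)/(1 − Γ) = 50·(1.41)/(0.589)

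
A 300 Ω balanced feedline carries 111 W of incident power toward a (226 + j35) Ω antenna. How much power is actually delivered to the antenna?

P_delivered ≈ 108 W

|Γ| = |(-74 + j35)/(526 + j35)| = 0.155
|Γ|² = 0.0241
P_refl = |Γ|²·P_inc = 2.68 W, P_del = (1 − |Γ|²)·P_inc = 108 W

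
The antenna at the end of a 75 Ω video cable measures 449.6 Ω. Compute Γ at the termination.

Γ = (Z_L − Z_0)/(Z_L + Z_0) = (449.6 − 75)/(449.6 + 75) = 374.6/524.6

Γ = 0.714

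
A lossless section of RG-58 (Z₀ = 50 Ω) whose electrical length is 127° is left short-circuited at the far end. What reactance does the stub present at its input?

X_in ≈ -66.4 Ω (capacitive)

tan(βl) = -1.33
For a short-circuited stub, Z_in = jZ_0·tan(βl)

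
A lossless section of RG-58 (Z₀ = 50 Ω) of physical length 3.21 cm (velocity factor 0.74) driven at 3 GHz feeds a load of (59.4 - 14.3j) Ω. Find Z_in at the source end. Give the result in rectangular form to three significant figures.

Z_in ≈ 68.3 − j0.591 Ω

λ = v/f = 0.74·c / 3 GHz = 0.074 m
βl = 2π·l/λ = 2π × 0.434 = 156°
tan(βl) = tan(156°) = -0.442
Z_in = Z_0·(Z_L + jZ_0·tanβl)/(Z_0 + jZ_L·tanβl)
     = 50·(59.4 − j36.4)/(43.7 − j26.2)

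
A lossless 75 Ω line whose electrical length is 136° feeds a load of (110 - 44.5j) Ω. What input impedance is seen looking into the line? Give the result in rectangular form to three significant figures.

Z_in ≈ 97.1 + j48.4 Ω

tan(βl) = tan(136°) = -0.966
Z_in = Z_0·(Z_L + jZ_0·tanβl)/(Z_0 + jZ_L·tanβl)
     = 75·(110 − j117)/(32 − j106)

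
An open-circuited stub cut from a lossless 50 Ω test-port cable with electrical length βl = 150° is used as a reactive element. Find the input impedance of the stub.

tan(βl) = -0.577
For an open-circuited stub, Z_in = −jZ_0·cot(βl) = −jZ_0/tan(βl)

Z_in ≈ +j86.6 Ω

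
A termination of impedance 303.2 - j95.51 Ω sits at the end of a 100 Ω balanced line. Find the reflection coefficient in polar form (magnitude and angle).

Γ = (Z_L − Z_0)/(Z_L + Z_0) = (203.2 − j95.51)/(403.2 − j95.51)
|Γ| = 225/414 = 0.542

Γ ≈ 0.542 ∠ -11.8°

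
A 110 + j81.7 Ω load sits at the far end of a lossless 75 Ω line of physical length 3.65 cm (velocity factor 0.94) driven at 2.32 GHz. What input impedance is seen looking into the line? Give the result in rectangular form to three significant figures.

λ = v/f = 0.94·c / 2.32 GHz = 0.122 m
βl = 2π·l/λ = 2π × 0.3 = 108°
tan(βl) = tan(108°) = -3.06
Z_in = Z_0·(Z_L + jZ_0·tanβl)/(Z_0 + jZ_L·tanβl)
     = 75·(110 − j148)/(325 − j337)

Z_in ≈ 29.3 − j3.77 Ω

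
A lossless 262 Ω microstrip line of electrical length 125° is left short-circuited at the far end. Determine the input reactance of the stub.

X_in ≈ -374 Ω (capacitive)

tan(βl) = -1.43
For a short-circuited stub, Z_in = jZ_0·tan(βl)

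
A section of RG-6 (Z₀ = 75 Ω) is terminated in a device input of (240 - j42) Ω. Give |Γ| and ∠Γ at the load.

Γ = (Z_L − Z_0)/(Z_L + Z_0) = (165 − j42)/(315 − j42)
|Γ| = 170/318 = 0.536

Γ ≈ 0.536 ∠ -6.69°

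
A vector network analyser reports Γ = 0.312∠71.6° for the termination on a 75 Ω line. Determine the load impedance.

Z_L ≈ 75.2 + j49.3 Ω

Z_L = Z_0·(1 + Γ)/(1 − Γ) = 75·(1.1 + j0.296)/(0.902 − j0.296)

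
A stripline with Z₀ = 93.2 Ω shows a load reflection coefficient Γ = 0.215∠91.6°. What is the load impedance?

Z_L ≈ 84 + j37.9 Ω

Z_L = Z_0·(1 + Γ)/(1 − Γ) = 93.2·(0.994 + j0.215)/(1.01 − j0.215)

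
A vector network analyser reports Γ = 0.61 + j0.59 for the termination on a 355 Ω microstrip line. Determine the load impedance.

Z_L = Z_0·(1 + Γ)/(1 − Γ) = 355·(1.61 + j0.59)/(0.39 − j0.59)

Z_L ≈ 199 + j837 Ω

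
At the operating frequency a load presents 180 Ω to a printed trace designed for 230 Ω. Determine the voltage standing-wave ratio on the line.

Γ = (180 − 230)/(180 + 230) = -0.122
VSWR = (1 + 0.122)/(1 − 0.122)

VSWR ≈ 1.28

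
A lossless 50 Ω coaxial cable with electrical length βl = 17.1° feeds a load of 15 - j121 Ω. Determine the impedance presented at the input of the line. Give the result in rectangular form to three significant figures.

Z_in ≈ 5.38 − j60.8 Ω

tan(βl) = tan(17.1°) = 0.308
Z_in = Z_0·(Z_L + jZ_0·tanβl)/(Z_0 + jZ_L·tanβl)
     = 50·(15 − j106)/(87.2 + j4.61)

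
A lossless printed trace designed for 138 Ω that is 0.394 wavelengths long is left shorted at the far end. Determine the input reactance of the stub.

βl = 2π × 0.394 = 142°
tan(βl) = -0.786
For a shorted stub, Z_in = jZ_0·tan(βl)

X_in ≈ -108 Ω (capacitive)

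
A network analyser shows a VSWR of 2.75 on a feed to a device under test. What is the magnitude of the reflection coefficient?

|Γ| ≈ 0.467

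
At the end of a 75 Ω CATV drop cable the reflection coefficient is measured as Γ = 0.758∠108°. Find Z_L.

Z_L ≈ 15.6 + j52.9 Ω

Z_L = Z_0·(1 + Γ)/(1 − Γ) = 75·(0.766 + j0.721)/(1.23 − j0.721)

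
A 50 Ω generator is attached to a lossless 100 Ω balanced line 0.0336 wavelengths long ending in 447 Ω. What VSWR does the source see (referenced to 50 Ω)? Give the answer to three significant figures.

VSWR ≈ 8.66

βl = 2π × 0.0336 = 12.1°
tan(βl) = 0.214
Z_in = Z_0·(Z_L + jZ_0·tanβl)/(Z_0 + jZ_L·tanβl) = 244 − j212 Ω
Γ_s = (Z_in − Z_s)/(Z_in + Z_s) = (194 − j212)/(294 − j212), |Γ_s| = 0.793
VSWR = (1 + |Γ_s|)/(1 − |Γ_s|)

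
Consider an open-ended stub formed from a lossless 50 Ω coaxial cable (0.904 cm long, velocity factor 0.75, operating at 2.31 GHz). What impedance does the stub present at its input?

Z_in ≈ −j75.8 Ω

λ = v/f = 0.75·c / 2.31 GHz = 0.0974 m
βl = 2π·l/λ = 2π × 0.0928 = 33.4°
tan(βl) = 0.66
For an open-ended stub, Z_in = −jZ_0·cot(βl) = −jZ_0/tan(βl)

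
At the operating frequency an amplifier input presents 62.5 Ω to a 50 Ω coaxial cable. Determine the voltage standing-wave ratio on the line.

For a purely resistive load, VSWR = R_L/Z_0 or Z_0/R_L (whichever > 1) = 62.5/50

VSWR ≈ 1.25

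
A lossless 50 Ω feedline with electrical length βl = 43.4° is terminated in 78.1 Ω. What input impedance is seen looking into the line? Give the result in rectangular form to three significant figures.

Z_in ≈ 46.5 − j21.4 Ω

tan(βl) = tan(43.4°) = 0.946
Z_in = Z_0·(Z_L + jZ_0·tanβl)/(Z_0 + jZ_L·tanβl)
     = 50·(78.1 + j47.3)/(50 + j73.9)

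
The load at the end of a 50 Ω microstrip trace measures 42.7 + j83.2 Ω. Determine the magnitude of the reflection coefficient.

Γ = (Z_L − Z_0)/(Z_L + Z_0) = (-7.3 + j83.2)/(92.7 + j83.2)
|Γ| = 83.5/125

|Γ| ≈ 0.671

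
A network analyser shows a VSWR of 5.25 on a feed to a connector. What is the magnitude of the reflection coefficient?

|Γ| = (S − 1)/(S + 1) = (5.25 − 1)/(5.25 + 1) = 4.25/6.25

|Γ| ≈ 0.68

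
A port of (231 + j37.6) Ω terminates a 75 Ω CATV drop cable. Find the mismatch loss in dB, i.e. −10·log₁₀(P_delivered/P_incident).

Γ = (156 + j37.6)/(306 + j37.6), |Γ| = 0.52
|Γ|² = 0.271, so P_del/P_inc = 1 − |Γ|² = 0.729
ML = −10·log₁₀(1 − |Γ|²)

mismatch loss ≈ 1.37 dB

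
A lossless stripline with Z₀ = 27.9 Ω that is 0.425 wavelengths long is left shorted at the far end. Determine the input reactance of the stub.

X_in ≈ -14.2 Ω (capacitive)

βl = 2π × 0.425 = 153°
tan(βl) = -0.51
For a shorted stub, Z_in = jZ_0·tan(βl)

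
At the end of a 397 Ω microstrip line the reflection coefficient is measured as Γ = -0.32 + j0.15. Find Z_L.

Z_L = Z_0·(1 + Γ)/(1 − Γ) = 397·(0.68 + j0.15)/(1.32 − j0.15)

Z_L ≈ 197 + j67.5 Ω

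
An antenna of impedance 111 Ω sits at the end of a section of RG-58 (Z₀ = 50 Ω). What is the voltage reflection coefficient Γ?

Γ = 0.379

Γ = (Z_L − Z_0)/(Z_L + Z_0) = (111 − 50)/(111 + 50) = 61/161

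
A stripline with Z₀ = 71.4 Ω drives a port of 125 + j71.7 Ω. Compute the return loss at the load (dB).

RL ≈ 7.37 dB

Γ = (53.6 + j71.7)/(196.4 + j71.7), |Γ| = 0.428
RL = −20·log₁₀|Γ| = −20·log₁₀(0.428)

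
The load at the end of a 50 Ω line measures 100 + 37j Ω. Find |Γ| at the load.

|Γ| ≈ 0.403

Γ = (Z_L − Z_0)/(Z_L + Z_0) = (50 + j37)/(150 + j37)
|Γ| = 62.2/154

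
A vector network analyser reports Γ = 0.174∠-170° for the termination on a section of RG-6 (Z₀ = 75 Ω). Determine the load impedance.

Z_L = Z_0·(1 + Γ)/(1 − Γ) = 75·(0.829 − j0.0302)/(1.17 + j0.0302)

Z_L ≈ 53 − j3.3 Ω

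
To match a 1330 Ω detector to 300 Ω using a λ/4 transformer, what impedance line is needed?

Z_qwt = √(Z_0·R_L) = √(300 × 1330) = √399000

Z_qwt ≈ 632 Ω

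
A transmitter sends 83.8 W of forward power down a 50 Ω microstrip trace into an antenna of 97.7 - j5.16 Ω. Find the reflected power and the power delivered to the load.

P_reflected ≈ 8.83 W; P_delivered ≈ 75 W

|Γ| = |(47.7 − j5.16)/(147.7 − j5.16)| = 0.325
|Γ|² = 0.105
P_refl = |Γ|²·P_inc = 8.83 W, P_del = (1 − |Γ|²)·P_inc = 75 W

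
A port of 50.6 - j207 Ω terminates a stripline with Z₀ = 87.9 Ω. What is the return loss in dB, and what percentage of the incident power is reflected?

Γ = (-37.3 − j207)/(138.5 − j207), |Γ| = 0.845
RL = −20·log₁₀(0.845) = 1.47 dB
P_refl/P_inc = |Γ|² = 0.713

RL ≈ 1.47 dB; 71.3% of incident power reflected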